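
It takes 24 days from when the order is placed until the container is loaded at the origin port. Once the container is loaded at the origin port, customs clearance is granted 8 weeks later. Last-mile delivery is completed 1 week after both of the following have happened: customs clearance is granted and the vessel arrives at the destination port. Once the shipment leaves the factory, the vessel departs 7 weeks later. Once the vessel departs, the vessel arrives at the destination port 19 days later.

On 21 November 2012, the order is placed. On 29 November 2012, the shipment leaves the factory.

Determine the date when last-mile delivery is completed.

The order is placed: Nov 21, 2012.
The container is loaded at the origin port: Nov 21, 2012 + 24 days = Dec 15, 2012.
Customs clearance is granted: Dec 15, 2012 + 8 weeks = Feb 9, 2013.
The shipment leaves the factory: Nov 29, 2012.
The vessel departs: Nov 29, 2012 + 7 weeks = Jan 17, 2013.
The vessel arrives at the destination port: Jan 17, 2013 + 19 days = Feb 5, 2013.
Both prerequisites met — customs clearance is granted (Feb 9, 2013), the vessel arrives at the destination port (Feb 5, 2013); the later is Feb 9, 2013.
Last-mile delivery is completed: Feb 9, 2013 + 1 week = Feb 16, 2013.

16 February 2013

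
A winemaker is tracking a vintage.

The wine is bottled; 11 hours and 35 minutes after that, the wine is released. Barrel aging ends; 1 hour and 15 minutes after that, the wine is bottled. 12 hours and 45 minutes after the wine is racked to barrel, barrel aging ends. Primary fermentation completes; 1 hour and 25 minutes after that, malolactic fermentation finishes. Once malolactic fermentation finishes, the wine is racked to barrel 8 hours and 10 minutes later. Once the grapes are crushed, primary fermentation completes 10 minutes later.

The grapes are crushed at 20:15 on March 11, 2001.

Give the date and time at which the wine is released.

07:35 on March 13, 2001

The grapes are crushed: 20:15 Mar 11, 2001.
Primary fermentation completes: 20:15 Mar 11, 2001 + 10m = 20:25 Mar 11, 2001.
Malolactic fermentation finishes: 20:25 Mar 11, 2001 + 1h25m = 21:50 Mar 11, 2001.
The wine is racked to barrel: 21:50 Mar 11, 2001 + 8h10m = 06:00 Mar 12, 2001.
Barrel aging ends: 06:00 Mar 12, 2001 + 12h45m = 18:45 Mar 12, 2001.
The wine is bottled: 18:45 Mar 12, 2001 + 1h15m = 20:00 Mar 12, 2001.
The wine is released: 20:00 Mar 12, 2001 + 11h35m = 07:35 Mar 13, 2001.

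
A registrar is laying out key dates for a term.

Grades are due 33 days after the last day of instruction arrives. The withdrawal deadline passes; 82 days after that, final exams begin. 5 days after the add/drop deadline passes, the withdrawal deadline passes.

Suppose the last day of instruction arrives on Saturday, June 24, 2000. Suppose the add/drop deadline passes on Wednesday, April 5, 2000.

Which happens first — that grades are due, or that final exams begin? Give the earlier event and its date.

The last day of instruction arrives: Jun 24, 2000.
Grades are due: Jun 24, 2000 + 33 days = Jul 27, 2000.
The add/drop deadline passes: Apr 5, 2000.
The withdrawal deadline passes: Apr 5, 2000 + 5 days = Apr 10, 2000.
Final exams begin: Apr 10, 2000 + 82 days = Jul 1, 2000.
Comparing: grades are due on Jul 27, 2000 vs final exams begin on Jul 1, 2000. Earlier: final exams begin.

Final exams begin — Saturday, July 1, 2000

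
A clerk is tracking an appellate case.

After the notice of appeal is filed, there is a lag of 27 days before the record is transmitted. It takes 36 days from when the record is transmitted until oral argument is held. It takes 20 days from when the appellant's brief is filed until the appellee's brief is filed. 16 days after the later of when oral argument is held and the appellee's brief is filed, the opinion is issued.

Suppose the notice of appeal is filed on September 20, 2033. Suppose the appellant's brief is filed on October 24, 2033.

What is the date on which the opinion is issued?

The notice of appeal is filed: Sep 20, 2033.
The record is transmitted: Sep 20, 2033 + 27 days = Oct 17, 2033.
Oral argument is held: Oct 17, 2033 + 36 days = Nov 22, 2033.
The appellant's brief is filed: Oct 24, 2033.
The appellee's brief is filed: Oct 24, 2033 + 20 days = Nov 13, 2033.
Both prerequisites met — oral argument is held (Nov 22, 2033), the appellee's brief is filed (Nov 13, 2033); the later is Nov 22, 2033.
The opinion is issued: Nov 22, 2033 + 16 days = Dec 8, 2033.

December 8, 2033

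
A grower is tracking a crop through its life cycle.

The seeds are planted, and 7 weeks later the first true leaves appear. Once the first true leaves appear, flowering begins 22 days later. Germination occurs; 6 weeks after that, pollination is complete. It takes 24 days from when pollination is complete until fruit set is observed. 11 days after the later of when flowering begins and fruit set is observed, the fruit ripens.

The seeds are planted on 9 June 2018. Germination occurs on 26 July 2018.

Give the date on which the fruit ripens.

The seeds are planted: Jun 9, 2018.
The first true leaves appear: Jun 9, 2018 + 7 weeks = Jul 28, 2018.
Flowering begins: Jul 28, 2018 + 22 days = Aug 19, 2018.
Germination occurs: Jul 26, 2018.
Pollination is complete: Jul 26, 2018 + 6 weeks = Sep 6, 2018.
Fruit set is observed: Sep 6, 2018 + 24 days = Sep 30, 2018.
Both prerequisites met — flowering begins (Aug 19, 2018), fruit set is observed (Sep 30, 2018); the later is Sep 30, 2018.
The fruit ripens: Sep 30, 2018 + 11 days = Oct 11, 2018.

11 October 2018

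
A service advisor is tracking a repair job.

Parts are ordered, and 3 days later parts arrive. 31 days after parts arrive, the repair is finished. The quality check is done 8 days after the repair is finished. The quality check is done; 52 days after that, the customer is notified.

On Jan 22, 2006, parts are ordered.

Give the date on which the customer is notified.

Apr 26, 2006

Parts are ordered: Jan 22, 2006.
Parts arrive: Jan 22, 2006 + 3 days = Jan 25, 2006.
The repair is finished: Jan 25, 2006 + 31 days = Feb 25, 2006.
The quality check is done: Feb 25, 2006 + 8 days = Mar 5, 2006.
The customer is notified: Mar 5, 2006 + 52 days = Apr 26, 2006.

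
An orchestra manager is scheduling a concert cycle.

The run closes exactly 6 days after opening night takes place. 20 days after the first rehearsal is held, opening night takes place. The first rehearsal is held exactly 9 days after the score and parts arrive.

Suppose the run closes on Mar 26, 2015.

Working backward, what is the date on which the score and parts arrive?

Feb 19, 2015

The run closes: Mar 26, 2015.
Opening night takes place: Mar 26, 2015 − 6 days = Mar 20, 2015.
The first rehearsal is held: Mar 20, 2015 − 20 days = Feb 28, 2015.
The score and parts arrive: Feb 28, 2015 − 9 days = Feb 19, 2015.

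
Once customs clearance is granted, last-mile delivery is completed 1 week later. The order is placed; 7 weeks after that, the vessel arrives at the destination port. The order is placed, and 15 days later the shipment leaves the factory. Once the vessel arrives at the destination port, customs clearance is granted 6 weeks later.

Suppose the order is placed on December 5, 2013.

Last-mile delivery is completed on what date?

March 13, 2014

The order is placed: Dec 5, 2013.
The vessel arrives at the destination port: Dec 5, 2013 + 7 weeks = Jan 23, 2014.
Customs clearance is granted: Jan 23, 2014 + 6 weeks = Mar 6, 2014.
Last-mile delivery is completed: Mar 6, 2014 + 1 week = Mar 13, 2014.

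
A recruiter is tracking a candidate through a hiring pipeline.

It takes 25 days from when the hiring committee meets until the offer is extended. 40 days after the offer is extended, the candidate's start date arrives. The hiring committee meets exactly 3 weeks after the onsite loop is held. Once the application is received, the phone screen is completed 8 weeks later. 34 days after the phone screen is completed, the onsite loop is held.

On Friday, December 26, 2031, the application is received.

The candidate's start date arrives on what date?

The application is received: Dec 26, 2031.
The phone screen is completed: Dec 26, 2031 + 8 weeks = Feb 20, 2032.
The onsite loop is held: Feb 20, 2032 + 34 days = Mar 25, 2032.
The hiring committee meets: Mar 25, 2032 + 3 weeks = Apr 15, 2032.
The offer is extended: Apr 15, 2032 + 25 days = May 10, 2032.
The candidate's start date arrives: May 10, 2032 + 40 days = Jun 19, 2032.

Saturday, June 19, 2032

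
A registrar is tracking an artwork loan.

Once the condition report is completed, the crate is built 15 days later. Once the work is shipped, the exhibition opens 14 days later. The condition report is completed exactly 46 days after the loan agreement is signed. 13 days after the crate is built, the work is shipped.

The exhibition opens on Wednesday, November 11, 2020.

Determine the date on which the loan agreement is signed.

Saturday, August 15, 2020

The exhibition opens: Nov 11, 2020.
The work is shipped: Nov 11, 2020 − 14 days = Oct 28, 2020.
The crate is built: Oct 28, 2020 − 13 days = Oct 15, 2020.
The condition report is completed: Oct 15, 2020 − 15 days = Sep 30, 2020.
The loan agreement is signed: Sep 30, 2020 − 46 days = Aug 15, 2020.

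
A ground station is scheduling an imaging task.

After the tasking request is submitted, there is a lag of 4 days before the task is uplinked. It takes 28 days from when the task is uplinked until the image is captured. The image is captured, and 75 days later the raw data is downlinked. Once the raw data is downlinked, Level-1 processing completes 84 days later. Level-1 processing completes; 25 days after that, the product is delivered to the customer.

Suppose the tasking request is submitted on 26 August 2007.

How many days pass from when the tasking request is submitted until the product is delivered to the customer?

Causal path: the tasking request is submitted → the task is uplinked → the image is captured → the raw data is downlinked → Level-1 processing completes → the product is delivered to the customer.
Total delay along the path: 4 + 28 + 75 + 84 + 25 = 216 days.

216 days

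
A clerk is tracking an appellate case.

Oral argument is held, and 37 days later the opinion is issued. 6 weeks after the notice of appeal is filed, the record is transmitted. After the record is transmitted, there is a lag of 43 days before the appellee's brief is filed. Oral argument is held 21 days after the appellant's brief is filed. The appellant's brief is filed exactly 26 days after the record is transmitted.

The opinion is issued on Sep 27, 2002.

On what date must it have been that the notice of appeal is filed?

The opinion is issued: Sep 27, 2002.
Oral argument is held: Sep 27, 2002 − 37 days = Aug 21, 2002.
The appellant's brief is filed: Aug 21, 2002 − 21 days = Jul 31, 2002.
The record is transmitted: Jul 31, 2002 − 26 days = Jul 5, 2002.
The notice of appeal is filed: Jul 5, 2002 − 6 weeks = May 24, 2002.

May 24, 2002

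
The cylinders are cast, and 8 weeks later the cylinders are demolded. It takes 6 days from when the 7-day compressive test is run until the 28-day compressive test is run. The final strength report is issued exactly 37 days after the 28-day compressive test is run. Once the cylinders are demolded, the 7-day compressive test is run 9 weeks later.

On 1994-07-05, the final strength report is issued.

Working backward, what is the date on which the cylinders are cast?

The final strength report is issued: Jul 5, 1994.
The 28-day compressive test is run: Jul 5, 1994 − 37 days = May 29, 1994.
The 7-day compressive test is run: May 29, 1994 − 6 days = May 23, 1994.
The cylinders are demolded: May 23, 1994 − 9 weeks = Mar 21, 1994.
The cylinders are cast: Mar 21, 1994 − 8 weeks = Jan 24, 1994.

1994-01-24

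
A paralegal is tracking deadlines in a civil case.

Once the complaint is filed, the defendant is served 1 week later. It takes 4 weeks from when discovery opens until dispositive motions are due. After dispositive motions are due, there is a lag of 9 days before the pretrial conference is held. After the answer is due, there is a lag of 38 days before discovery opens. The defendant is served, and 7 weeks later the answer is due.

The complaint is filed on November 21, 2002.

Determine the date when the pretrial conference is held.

The complaint is filed: Nov 21, 2002.
The defendant is served: Nov 21, 2002 + 1 week = Nov 28, 2002.
The answer is due: Nov 28, 2002 + 7 weeks = Jan 16, 2003.
Discovery opens: Jan 16, 2003 + 38 days = Feb 23, 2003.
Dispositive motions are due: Feb 23, 2003 + 4 weeks = Mar 23, 2003.
The pretrial conference is held: Mar 23, 2003 + 9 days = Apr 1, 2003.

April 1, 2003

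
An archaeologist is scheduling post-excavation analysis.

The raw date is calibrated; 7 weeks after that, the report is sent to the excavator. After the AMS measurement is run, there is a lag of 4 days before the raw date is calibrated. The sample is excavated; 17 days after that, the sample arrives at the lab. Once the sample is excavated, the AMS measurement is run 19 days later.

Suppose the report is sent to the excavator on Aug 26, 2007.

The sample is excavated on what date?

The report is sent to the excavator: Aug 26, 2007.
The raw date is calibrated: Aug 26, 2007 − 7 weeks = Jul 8, 2007.
The AMS measurement is run: Jul 8, 2007 − 4 days = Jul 4, 2007.
The sample is excavated: Jul 4, 2007 − 19 days = Jun 15, 2007.

Jun 15, 2007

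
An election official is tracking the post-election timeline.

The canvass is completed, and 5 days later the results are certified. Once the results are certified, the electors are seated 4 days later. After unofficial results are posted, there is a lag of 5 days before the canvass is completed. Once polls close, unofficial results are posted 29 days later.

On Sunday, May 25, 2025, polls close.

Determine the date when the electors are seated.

Monday, July 7, 2025

Polls close: May 25, 2025.
Unofficial results are posted: May 25, 2025 + 29 days = Jun 23, 2025.
The canvass is completed: Jun 23, 2025 + 5 days = Jun 28, 2025.
The results are certified: Jun 28, 2025 + 5 days = Jul 3, 2025.
The electors are seated: Jul 3, 2025 + 4 days = Jul 7, 2025.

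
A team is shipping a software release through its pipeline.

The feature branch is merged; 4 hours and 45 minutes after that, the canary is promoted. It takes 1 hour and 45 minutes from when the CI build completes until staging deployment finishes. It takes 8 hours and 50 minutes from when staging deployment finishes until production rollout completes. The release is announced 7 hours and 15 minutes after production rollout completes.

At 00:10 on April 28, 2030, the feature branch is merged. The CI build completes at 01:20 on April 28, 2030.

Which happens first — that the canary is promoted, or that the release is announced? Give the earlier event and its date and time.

The feature branch is merged: 00:10 Apr 28, 2030.
The canary is promoted: 00:10 Apr 28, 2030 + 4h45m = 04:55 Apr 28, 2030.
The CI build completes: 01:20 Apr 28, 2030.
Staging deployment finishes: 01:20 Apr 28, 2030 + 1h45m = 03:05 Apr 28, 2030.
Production rollout completes: 03:05 Apr 28, 2030 + 8h50m = 11:55 Apr 28, 2030.
The release is announced: 11:55 Apr 28, 2030 + 7h15m = 19:10 Apr 28, 2030.
Comparing: the canary is promoted at 04:55 Apr 28, 2030 vs the release is announced at 19:10 Apr 28, 2030. Earlier: the canary is promoted.

The canary is promoted — 04:55 on April 28, 2030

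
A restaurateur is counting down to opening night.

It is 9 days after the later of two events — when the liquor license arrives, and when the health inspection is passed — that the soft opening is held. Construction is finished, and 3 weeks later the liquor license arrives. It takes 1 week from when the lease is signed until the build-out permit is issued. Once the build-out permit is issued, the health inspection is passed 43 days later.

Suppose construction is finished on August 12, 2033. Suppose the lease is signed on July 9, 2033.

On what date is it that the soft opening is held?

September 11, 2033

Construction is finished: Aug 12, 2033.
The liquor license arrives: Aug 12, 2033 + 3 weeks = Sep 2, 2033.
The lease is signed: Jul 9, 2033.
The build-out permit is issued: Jul 9, 2033 + 1 week = Jul 16, 2033.
The health inspection is passed: Jul 16, 2033 + 43 days = Aug 28, 2033.
Both prerequisites met — the liquor license arrives (Sep 2, 2033), the health inspection is passed (Aug 28, 2033); the later is Sep 2, 2033.
The soft opening is held: Sep 2, 2033 + 9 days = Sep 11, 2033.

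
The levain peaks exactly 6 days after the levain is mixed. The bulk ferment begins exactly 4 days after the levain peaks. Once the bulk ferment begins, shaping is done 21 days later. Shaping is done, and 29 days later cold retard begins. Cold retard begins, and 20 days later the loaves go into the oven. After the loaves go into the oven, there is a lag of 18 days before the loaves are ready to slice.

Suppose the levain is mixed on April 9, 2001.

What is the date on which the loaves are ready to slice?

July 16, 2001

The levain is mixed: Apr 9, 2001.
The levain peaks: Apr 9, 2001 + 6 days = Apr 15, 2001.
The bulk ferment begins: Apr 15, 2001 + 4 days = Apr 19, 2001.
Shaping is done: Apr 19, 2001 + 21 days = May 10, 2001.
Cold retard begins: May 10, 2001 + 29 days = Jun 8, 2001.
The loaves go into the oven: Jun 8, 2001 + 20 days = Jun 28, 2001.
The loaves are ready to slice: Jun 28, 2001 + 18 days = Jul 16, 2001.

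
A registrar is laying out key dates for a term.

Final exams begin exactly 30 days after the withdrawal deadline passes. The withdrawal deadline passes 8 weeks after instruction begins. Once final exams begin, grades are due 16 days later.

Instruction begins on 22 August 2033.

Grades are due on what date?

Instruction begins: Aug 22, 2033.
The withdrawal deadline passes: Aug 22, 2033 + 8 weeks = Oct 17, 2033.
Final exams begin: Oct 17, 2033 + 30 days = Nov 16, 2033.
Grades are due: Nov 16, 2033 + 16 days = Dec 2, 2033.

2 December 2033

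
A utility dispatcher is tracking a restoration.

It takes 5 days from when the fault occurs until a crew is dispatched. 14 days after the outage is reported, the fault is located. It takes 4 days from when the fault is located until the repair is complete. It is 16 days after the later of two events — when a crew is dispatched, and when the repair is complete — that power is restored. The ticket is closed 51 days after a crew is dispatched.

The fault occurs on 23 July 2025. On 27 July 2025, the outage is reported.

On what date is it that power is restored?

30 August 2025

The fault occurs: Jul 23, 2025.
A crew is dispatched: Jul 23, 2025 + 5 days = Jul 28, 2025.
The outage is reported: Jul 27, 2025.
The fault is located: Jul 27, 2025 + 14 days = Aug 10, 2025.
The repair is complete: Aug 10, 2025 + 4 days = Aug 14, 2025.
Both prerequisites met — a crew is dispatched (Jul 28, 2025), the repair is complete (Aug 14, 2025); the later is Aug 14, 2025.
Power is restored: Aug 14, 2025 + 16 days = Aug 30, 2025.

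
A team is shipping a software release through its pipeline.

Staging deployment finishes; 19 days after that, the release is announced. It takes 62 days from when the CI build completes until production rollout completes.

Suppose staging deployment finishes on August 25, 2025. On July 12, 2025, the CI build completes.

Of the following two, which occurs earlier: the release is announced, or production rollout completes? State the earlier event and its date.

Staging deployment finishes: Aug 25, 2025.
The release is announced: Aug 25, 2025 + 19 days = Sep 13, 2025.
The CI build completes: Jul 12, 2025.
Production rollout completes: Jul 12, 2025 + 62 days = Sep 12, 2025.
Comparing: the release is announced on Sep 13, 2025 vs production rollout completes on Sep 12, 2025. Earlier: production rollout completes.

Production rollout completes — September 12, 2025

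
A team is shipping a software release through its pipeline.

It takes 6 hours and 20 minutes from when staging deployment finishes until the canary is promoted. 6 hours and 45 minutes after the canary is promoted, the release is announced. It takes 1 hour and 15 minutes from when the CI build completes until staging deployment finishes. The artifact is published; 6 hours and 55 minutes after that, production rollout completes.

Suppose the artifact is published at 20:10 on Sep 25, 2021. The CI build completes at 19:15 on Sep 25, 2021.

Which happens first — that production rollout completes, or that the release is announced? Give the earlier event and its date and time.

The artifact is published: 20:10 Sep 25, 2021.
Production rollout completes: 20:10 Sep 25, 2021 + 6h55m = 03:05 Sep 26, 2021.
The CI build completes: 19:15 Sep 25, 2021.
Staging deployment finishes: 19:15 Sep 25, 2021 + 1h15m = 20:30 Sep 25, 2021.
The canary is promoted: 20:30 Sep 25, 2021 + 6h20m = 02:50 Sep 26, 2021.
The release is announced: 02:50 Sep 26, 2021 + 6h45m = 09:35 Sep 26, 2021.
Comparing: production rollout completes at 03:05 Sep 26, 2021 vs the release is announced at 09:35 Sep 26, 2021. Earlier: production rollout completes.

Production rollout completes — 03:05 on Sep 26, 2021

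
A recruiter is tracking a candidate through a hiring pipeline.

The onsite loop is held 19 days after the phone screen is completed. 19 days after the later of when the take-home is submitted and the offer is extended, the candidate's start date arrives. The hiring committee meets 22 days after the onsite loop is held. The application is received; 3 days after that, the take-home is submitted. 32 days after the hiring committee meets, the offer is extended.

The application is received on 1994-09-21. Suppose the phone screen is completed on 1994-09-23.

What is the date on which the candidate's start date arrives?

1994-12-24

The application is received: Sep 21, 1994.
The take-home is submitted: Sep 21, 1994 + 3 days = Sep 24, 1994.
The phone screen is completed: Sep 23, 1994.
The onsite loop is held: Sep 23, 1994 + 19 days = Oct 12, 1994.
The hiring committee meets: Oct 12, 1994 + 22 days = Nov 3, 1994.
The offer is extended: Nov 3, 1994 + 32 days = Dec 5, 1994.
Both prerequisites met — the take-home is submitted (Sep 24, 1994), the offer is extended (Dec 5, 1994); the later is Dec 5, 1994.
The candidate's start date arrives: Dec 5, 1994 + 19 days = Dec 24, 1994.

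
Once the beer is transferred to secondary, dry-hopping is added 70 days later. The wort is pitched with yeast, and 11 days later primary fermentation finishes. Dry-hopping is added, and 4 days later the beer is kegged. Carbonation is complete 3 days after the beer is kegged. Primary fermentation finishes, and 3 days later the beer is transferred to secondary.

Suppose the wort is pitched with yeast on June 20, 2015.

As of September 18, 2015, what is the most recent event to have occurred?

The beer is kegged

The wort is pitched with yeast: Jun 20, 2015.
Primary fermentation finishes: Jun 20, 2015 + 11 days = Jul 1, 2015.
The beer is transferred to secondary: Jul 1, 2015 + 3 days = Jul 4, 2015.
Dry-hopping is added: Jul 4, 2015 + 70 days = Sep 12, 2015.
The beer is kegged: Sep 12, 2015 + 4 days = Sep 16, 2015.
Carbonation is complete: Sep 16, 2015 + 3 days = Sep 19, 2015.
Sep 18, 2015 falls between when the beer is kegged (Sep 16, 2015) and when carbonation is complete (Sep 19, 2015).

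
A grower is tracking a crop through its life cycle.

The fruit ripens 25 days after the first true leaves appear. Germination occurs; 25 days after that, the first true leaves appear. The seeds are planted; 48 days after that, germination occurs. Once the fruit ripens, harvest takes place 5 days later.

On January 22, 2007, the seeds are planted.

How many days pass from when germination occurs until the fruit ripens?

50 days

Causal path: germination occurs → the first true leaves appear → the fruit ripens.
Total delay along the path: 25 + 25 = 50 days.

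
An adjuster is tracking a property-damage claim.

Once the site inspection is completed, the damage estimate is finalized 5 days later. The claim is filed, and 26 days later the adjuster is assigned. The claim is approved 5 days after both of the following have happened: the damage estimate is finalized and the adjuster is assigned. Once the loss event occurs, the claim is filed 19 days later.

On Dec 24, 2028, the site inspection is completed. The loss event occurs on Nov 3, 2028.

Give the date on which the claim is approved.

Jan 3, 2029

The site inspection is completed: Dec 24, 2028.
The damage estimate is finalized: Dec 24, 2028 + 5 days = Dec 29, 2028.
The loss event occurs: Nov 3, 2028.
The claim is filed: Nov 3, 2028 + 19 days = Nov 22, 2028.
The adjuster is assigned: Nov 22, 2028 + 26 days = Dec 18, 2028.
Both prerequisites met — the damage estimate is finalized (Dec 29, 2028), the adjuster is assigned (Dec 18, 2028); the later is Dec 29, 2028.
The claim is approved: Dec 29, 2028 + 5 days = Jan 3, 2029.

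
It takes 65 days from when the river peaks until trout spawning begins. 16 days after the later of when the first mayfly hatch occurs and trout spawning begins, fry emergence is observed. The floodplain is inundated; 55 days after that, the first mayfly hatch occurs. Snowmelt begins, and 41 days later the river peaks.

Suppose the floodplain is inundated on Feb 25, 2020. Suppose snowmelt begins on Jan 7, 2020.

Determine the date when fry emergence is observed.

May 8, 2020

The floodplain is inundated: Feb 25, 2020.
The first mayfly hatch occurs: Feb 25, 2020 + 55 days = Apr 20, 2020.
Snowmelt begins: Jan 7, 2020.
The river peaks: Jan 7, 2020 + 41 days = Feb 17, 2020.
Trout spawning begins: Feb 17, 2020 + 65 days = Apr 22, 2020.
Both prerequisites met — the first mayfly hatch occurs (Apr 20, 2020), trout spawning begins (Apr 22, 2020); the later is Apr 22, 2020.
Fry emergence is observed: Apr 22, 2020 + 16 days = May 8, 2020.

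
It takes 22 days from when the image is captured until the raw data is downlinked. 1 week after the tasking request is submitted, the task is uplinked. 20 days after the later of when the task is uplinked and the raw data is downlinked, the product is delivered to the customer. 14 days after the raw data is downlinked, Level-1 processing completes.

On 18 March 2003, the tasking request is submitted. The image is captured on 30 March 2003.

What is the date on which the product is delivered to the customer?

The tasking request is submitted: Mar 18, 2003.
The task is uplinked: Mar 18, 2003 + 1 week = Mar 25, 2003.
The image is captured: Mar 30, 2003.
The raw data is downlinked: Mar 30, 2003 + 22 days = Apr 21, 2003.
Both prerequisites met — the task is uplinked (Mar 25, 2003), the raw data is downlinked (Apr 21, 2003); the later is Apr 21, 2003.
The product is delivered to the customer: Apr 21, 2003 + 20 days = May 11, 2003.

11 May 2003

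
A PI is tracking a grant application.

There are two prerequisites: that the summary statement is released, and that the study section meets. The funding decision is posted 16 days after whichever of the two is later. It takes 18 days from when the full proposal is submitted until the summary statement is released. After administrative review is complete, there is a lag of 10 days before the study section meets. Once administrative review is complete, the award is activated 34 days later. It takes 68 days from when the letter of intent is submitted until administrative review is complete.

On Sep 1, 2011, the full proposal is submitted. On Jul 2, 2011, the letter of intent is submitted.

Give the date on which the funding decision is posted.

Oct 5, 2011

The full proposal is submitted: Sep 1, 2011.
The summary statement is released: Sep 1, 2011 + 18 days = Sep 19, 2011.
The letter of intent is submitted: Jul 2, 2011.
Administrative review is complete: Jul 2, 2011 + 68 days = Sep 8, 2011.
The study section meets: Sep 8, 2011 + 10 days = Sep 18, 2011.
Both prerequisites met — the summary statement is released (Sep 19, 2011), the study section meets (Sep 18, 2011); the later is Sep 19, 2011.
The funding decision is posted: Sep 19, 2011 + 16 days = Oct 5, 2011.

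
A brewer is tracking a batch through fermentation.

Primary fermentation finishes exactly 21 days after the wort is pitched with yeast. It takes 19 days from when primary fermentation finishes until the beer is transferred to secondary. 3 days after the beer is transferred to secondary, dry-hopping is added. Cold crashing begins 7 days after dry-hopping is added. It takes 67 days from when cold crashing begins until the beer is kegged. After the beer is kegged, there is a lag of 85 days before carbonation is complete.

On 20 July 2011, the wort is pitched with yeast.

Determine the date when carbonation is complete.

7 February 2012

The wort is pitched with yeast: Jul 20, 2011.
Primary fermentation finishes: Jul 20, 2011 + 21 days = Aug 10, 2011.
The beer is transferred to secondary: Aug 10, 2011 + 19 days = Aug 29, 2011.
Dry-hopping is added: Aug 29, 2011 + 3 days = Sep 1, 2011.
Cold crashing begins: Sep 1, 2011 + 7 days = Sep 8, 2011.
The beer is kegged: Sep 8, 2011 + 67 days = Nov 14, 2011.
Carbonation is complete: Nov 14, 2011 + 85 days = Feb 7, 2012.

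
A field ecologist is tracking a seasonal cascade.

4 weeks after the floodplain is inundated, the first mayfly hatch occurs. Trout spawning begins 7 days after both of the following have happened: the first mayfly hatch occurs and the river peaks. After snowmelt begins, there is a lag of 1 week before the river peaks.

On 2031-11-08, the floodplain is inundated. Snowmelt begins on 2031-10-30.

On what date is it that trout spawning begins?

2031-12-13

The floodplain is inundated: Nov 8, 2031.
The first mayfly hatch occurs: Nov 8, 2031 + 4 weeks = Dec 6, 2031.
Snowmelt begins: Oct 30, 2031.
The river peaks: Oct 30, 2031 + 1 week = Nov 6, 2031.
Both prerequisites met — the first mayfly hatch occurs (Dec 6, 2031), the river peaks (Nov 6, 2031); the later is Dec 6, 2031.
Trout spawning begins: Dec 6, 2031 + 7 days = Dec 13, 2031.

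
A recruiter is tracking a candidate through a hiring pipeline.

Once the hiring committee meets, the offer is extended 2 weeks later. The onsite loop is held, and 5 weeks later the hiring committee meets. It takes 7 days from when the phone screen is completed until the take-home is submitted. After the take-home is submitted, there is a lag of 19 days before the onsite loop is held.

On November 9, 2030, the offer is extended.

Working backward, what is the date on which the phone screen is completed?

August 26, 2030

The offer is extended: Nov 9, 2030.
The hiring committee meets: Nov 9, 2030 − 2 weeks = Oct 26, 2030.
The onsite loop is held: Oct 26, 2030 − 5 weeks = Sep 21, 2030.
The take-home is submitted: Sep 21, 2030 − 19 days = Sep 2, 2030.
The phone screen is completed: Sep 2, 2030 − 7 days = Aug 26, 2030.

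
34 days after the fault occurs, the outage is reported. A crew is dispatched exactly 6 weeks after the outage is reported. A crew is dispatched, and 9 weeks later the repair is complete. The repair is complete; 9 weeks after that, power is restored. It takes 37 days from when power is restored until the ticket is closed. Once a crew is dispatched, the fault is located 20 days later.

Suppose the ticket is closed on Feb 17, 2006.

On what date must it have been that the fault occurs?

Jun 23, 2005

The ticket is closed: Feb 17, 2006.
Power is restored: Feb 17, 2006 − 37 days = Jan 11, 2006.
The repair is complete: Jan 11, 2006 − 9 weeks = Nov 9, 2005.
A crew is dispatched: Nov 9, 2005 − 9 weeks = Sep 7, 2005.
The outage is reported: Sep 7, 2005 − 6 weeks = Jul 27, 2005.
The fault occurs: Jul 27, 2005 − 34 days = Jun 23, 2005.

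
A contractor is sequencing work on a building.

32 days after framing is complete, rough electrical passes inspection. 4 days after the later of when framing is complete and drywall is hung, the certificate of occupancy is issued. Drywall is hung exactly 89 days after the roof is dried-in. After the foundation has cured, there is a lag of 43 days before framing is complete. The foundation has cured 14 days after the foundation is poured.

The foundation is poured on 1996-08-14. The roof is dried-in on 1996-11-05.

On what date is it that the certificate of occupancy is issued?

The foundation is poured: Aug 14, 1996.
The foundation has cured: Aug 14, 1996 + 14 days = Aug 28, 1996.
Framing is complete: Aug 28, 1996 + 43 days = Oct 10, 1996.
The roof is dried-in: Nov 5, 1996.
Drywall is hung: Nov 5, 1996 + 89 days = Feb 2, 1997.
Both prerequisites met — framing is complete (Oct 10, 1996), drywall is hung (Feb 2, 1997); the later is Feb 2, 1997.
The certificate of occupancy is issued: Feb 2, 1997 + 4 days = Feb 6, 1997.

1997-02-06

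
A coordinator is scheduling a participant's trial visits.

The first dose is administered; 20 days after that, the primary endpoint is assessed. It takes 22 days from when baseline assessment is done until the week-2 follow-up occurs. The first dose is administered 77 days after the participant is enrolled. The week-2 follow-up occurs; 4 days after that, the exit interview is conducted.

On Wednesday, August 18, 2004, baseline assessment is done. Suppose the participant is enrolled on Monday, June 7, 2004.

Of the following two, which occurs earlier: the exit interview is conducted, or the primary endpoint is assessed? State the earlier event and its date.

Baseline assessment is done: Aug 18, 2004.
The week-2 follow-up occurs: Aug 18, 2004 + 22 days = Sep 9, 2004.
The exit interview is conducted: Sep 9, 2004 + 4 days = Sep 13, 2004.
The participant is enrolled: Jun 7, 2004.
The first dose is administered: Jun 7, 2004 + 77 days = Aug 23, 2004.
The primary endpoint is assessed: Aug 23, 2004 + 20 days = Sep 12, 2004.
Comparing: the exit interview is conducted on Sep 13, 2004 vs the primary endpoint is assessed on Sep 12, 2004. Earlier: the primary endpoint is assessed.

The primary endpoint is assessed — Sunday, September 12, 2004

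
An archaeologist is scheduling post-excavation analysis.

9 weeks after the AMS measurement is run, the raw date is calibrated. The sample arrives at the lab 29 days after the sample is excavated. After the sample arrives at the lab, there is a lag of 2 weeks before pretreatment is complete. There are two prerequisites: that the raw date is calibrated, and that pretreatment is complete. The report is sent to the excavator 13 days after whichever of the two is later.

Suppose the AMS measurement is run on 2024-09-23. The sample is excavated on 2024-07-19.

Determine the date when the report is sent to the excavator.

The AMS measurement is run: Sep 23, 2024.
The raw date is calibrated: Sep 23, 2024 + 9 weeks = Nov 25, 2024.
The sample is excavated: Jul 19, 2024.
The sample arrives at the lab: Jul 19, 2024 + 29 days = Aug 17, 2024.
Pretreatment is complete: Aug 17, 2024 + 2 weeks = Aug 31, 2024.
Both prerequisites met — the raw date is calibrated (Nov 25, 2024), pretreatment is complete (Aug 31, 2024); the later is Nov 25, 2024.
The report is sent to the excavator: Nov 25, 2024 + 13 days = Dec 8, 2024.

2024-12-08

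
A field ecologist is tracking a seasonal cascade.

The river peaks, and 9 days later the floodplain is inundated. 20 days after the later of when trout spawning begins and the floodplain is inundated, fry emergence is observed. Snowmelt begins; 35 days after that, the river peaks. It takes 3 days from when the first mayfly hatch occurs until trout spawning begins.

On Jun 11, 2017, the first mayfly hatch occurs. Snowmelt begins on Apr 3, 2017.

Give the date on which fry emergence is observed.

Jul 4, 2017

The first mayfly hatch occurs: Jun 11, 2017.
Trout spawning begins: Jun 11, 2017 + 3 days = Jun 14, 2017.
Snowmelt begins: Apr 3, 2017.
The river peaks: Apr 3, 2017 + 35 days = May 8, 2017.
The floodplain is inundated: May 8, 2017 + 9 days = May 17, 2017.
Both prerequisites met — trout spawning begins (Jun 14, 2017), the floodplain is inundated (May 17, 2017); the later is Jun 14, 2017.
Fry emergence is observed: Jun 14, 2017 + 20 days = Jul 4, 2017.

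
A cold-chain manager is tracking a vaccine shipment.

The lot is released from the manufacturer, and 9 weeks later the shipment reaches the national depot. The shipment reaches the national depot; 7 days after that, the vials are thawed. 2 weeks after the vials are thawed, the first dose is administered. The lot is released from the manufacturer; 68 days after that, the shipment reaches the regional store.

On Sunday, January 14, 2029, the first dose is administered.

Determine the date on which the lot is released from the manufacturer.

Sunday, October 22, 2028

The first dose is administered: Jan 14, 2029.
The vials are thawed: Jan 14, 2029 − 2 weeks = Dec 31, 2028.
The shipment reaches the national depot: Dec 31, 2028 − 7 days = Dec 24, 2028.
The lot is released from the manufacturer: Dec 24, 2028 − 9 weeks = Oct 22, 2028.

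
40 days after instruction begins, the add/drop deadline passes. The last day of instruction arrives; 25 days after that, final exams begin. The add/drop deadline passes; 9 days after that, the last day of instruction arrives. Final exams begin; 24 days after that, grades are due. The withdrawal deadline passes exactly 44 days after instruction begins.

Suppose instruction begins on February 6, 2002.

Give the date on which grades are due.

May 15, 2002

Instruction begins: Feb 6, 2002.
The add/drop deadline passes: Feb 6, 2002 + 40 days = Mar 18, 2002.
The last day of instruction arrives: Mar 18, 2002 + 9 days = Mar 27, 2002.
Final exams begin: Mar 27, 2002 + 25 days = Apr 21, 2002.
Grades are due: Apr 21, 2002 + 24 days = May 15, 2002.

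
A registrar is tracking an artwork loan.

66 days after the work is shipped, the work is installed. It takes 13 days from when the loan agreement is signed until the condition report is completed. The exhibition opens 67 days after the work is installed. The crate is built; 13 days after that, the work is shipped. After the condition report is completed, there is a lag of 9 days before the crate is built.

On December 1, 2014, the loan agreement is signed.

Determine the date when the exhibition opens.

The loan agreement is signed: Dec 1, 2014.
The condition report is completed: Dec 1, 2014 + 13 days = Dec 14, 2014.
The crate is built: Dec 14, 2014 + 9 days = Dec 23, 2014.
The work is shipped: Dec 23, 2014 + 13 days = Jan 5, 2015.
The work is installed: Jan 5, 2015 + 66 days = Mar 12, 2015.
The exhibition opens: Mar 12, 2015 + 67 days = May 18, 2015.

May 18, 2015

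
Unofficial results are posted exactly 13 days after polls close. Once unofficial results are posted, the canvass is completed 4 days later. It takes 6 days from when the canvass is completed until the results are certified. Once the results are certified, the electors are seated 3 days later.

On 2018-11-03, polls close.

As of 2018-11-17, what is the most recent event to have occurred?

Unofficial results are posted

Polls close: Nov 3, 2018.
Unofficial results are posted: Nov 3, 2018 + 13 days = Nov 16, 2018.
The canvass is completed: Nov 16, 2018 + 4 days = Nov 20, 2018.
The results are certified: Nov 20, 2018 + 6 days = Nov 26, 2018.
The electors are seated: Nov 26, 2018 + 3 days = Nov 29, 2018.
Nov 17, 2018 falls between when unofficial results are posted (Nov 16, 2018) and when the canvass is completed (Nov 20, 2018).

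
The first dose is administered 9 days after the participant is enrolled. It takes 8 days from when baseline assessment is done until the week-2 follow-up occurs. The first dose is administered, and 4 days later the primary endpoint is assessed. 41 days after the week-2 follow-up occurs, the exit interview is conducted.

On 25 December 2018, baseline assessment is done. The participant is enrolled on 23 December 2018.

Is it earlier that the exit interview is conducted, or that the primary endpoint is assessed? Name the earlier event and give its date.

Baseline assessment is done: Dec 25, 2018.
The week-2 follow-up occurs: Dec 25, 2018 + 8 days = Jan 2, 2019.
The exit interview is conducted: Jan 2, 2019 + 41 days = Feb 12, 2019.
The participant is enrolled: Dec 23, 2018.
The first dose is administered: Dec 23, 2018 + 9 days = Jan 1, 2019.
The primary endpoint is assessed: Jan 1, 2019 + 4 days = Jan 5, 2019.
Comparing: the exit interview is conducted on Feb 12, 2019 vs the primary endpoint is assessed on Jan 5, 2019. Earlier: the primary endpoint is assessed.

The primary endpoint is assessed — 5 January 2019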